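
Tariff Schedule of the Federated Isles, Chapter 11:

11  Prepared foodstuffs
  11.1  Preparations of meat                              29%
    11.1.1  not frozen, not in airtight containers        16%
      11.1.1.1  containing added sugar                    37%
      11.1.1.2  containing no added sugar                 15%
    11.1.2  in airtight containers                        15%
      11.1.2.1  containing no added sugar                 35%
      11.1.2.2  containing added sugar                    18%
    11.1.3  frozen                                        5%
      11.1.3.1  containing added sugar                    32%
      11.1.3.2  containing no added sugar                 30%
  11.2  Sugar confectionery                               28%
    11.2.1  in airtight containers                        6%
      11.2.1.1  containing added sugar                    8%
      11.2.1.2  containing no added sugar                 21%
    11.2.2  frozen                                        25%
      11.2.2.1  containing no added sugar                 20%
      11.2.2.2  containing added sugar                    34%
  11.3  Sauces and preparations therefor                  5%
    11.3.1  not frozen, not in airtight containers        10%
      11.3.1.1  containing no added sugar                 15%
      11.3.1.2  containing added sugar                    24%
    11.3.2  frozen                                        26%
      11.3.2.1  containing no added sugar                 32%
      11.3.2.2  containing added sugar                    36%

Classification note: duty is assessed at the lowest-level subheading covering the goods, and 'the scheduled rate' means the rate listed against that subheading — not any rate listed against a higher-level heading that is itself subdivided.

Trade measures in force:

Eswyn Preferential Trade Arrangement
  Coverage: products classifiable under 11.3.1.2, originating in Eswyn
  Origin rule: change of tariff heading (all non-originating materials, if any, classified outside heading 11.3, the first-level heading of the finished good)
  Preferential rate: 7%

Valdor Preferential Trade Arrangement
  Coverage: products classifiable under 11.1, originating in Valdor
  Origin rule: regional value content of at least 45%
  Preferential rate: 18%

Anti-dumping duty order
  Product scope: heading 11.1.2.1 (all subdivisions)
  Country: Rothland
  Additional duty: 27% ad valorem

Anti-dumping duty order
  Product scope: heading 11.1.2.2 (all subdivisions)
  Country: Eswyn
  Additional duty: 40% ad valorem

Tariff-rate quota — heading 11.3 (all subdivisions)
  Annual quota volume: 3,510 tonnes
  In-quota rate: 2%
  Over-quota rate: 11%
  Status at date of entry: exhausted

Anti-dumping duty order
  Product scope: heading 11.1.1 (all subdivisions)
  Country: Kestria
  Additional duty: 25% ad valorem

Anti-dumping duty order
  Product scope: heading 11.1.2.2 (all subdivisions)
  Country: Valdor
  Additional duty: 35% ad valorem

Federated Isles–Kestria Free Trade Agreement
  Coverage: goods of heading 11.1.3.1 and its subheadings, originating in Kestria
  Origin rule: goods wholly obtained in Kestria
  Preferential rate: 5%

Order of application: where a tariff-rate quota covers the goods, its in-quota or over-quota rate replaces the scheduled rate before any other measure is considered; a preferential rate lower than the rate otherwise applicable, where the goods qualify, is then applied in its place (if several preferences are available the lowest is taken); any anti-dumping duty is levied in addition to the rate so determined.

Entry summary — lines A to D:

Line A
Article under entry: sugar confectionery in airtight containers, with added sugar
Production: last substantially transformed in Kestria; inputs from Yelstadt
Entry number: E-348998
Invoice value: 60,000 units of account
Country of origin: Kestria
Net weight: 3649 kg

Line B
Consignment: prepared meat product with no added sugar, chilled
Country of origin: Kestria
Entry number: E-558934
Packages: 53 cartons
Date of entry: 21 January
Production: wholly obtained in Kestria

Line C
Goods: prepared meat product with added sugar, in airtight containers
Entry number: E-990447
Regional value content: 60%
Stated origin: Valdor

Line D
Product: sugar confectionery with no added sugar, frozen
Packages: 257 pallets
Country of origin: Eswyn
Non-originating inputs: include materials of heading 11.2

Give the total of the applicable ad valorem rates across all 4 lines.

Line A: sugar confectionery → 11.2; in airtight containers → 11.2.1; with added sugar → 11.2.1.1. Scheduled 8%. Kestria agreement on 11.1.3.1: 11.2.1.1 not covered. → 8%.
Line B: prepared meat product → 11.1; chilled → 11.1.1; with no added sugar → 11.1.1.2. Scheduled 15%. Kestria agreement on 11.1.3.1: 11.1.1.2 not covered; anti-dumping (Kestria, 11.1.1): +25%; total 15% + 25% = 40%. → 40%.
Line C: prepared meat product → 11.1; in airtight containers → 11.1.2; with added sugar → 11.1.2.2. Scheduled 18%. Valdor agreement on 11.1: RVC ≥ 45% → 18% available; preference 18% not lower than 18% → no reduction; anti-dumping (Valdor, 11.1.2.2): +35%; total 18% + 35% = 53%. → 53%.
Line D: sugar confectionery → 11.2; frozen → 11.2.2; with no added sugar → 11.2.2.1. Scheduled 20%. Eswyn agreement on 11.3.1.2: 11.2.2.1 not covered. → 20%.
Sum: 8% + 40% + 53% + 20% = 121%.

121%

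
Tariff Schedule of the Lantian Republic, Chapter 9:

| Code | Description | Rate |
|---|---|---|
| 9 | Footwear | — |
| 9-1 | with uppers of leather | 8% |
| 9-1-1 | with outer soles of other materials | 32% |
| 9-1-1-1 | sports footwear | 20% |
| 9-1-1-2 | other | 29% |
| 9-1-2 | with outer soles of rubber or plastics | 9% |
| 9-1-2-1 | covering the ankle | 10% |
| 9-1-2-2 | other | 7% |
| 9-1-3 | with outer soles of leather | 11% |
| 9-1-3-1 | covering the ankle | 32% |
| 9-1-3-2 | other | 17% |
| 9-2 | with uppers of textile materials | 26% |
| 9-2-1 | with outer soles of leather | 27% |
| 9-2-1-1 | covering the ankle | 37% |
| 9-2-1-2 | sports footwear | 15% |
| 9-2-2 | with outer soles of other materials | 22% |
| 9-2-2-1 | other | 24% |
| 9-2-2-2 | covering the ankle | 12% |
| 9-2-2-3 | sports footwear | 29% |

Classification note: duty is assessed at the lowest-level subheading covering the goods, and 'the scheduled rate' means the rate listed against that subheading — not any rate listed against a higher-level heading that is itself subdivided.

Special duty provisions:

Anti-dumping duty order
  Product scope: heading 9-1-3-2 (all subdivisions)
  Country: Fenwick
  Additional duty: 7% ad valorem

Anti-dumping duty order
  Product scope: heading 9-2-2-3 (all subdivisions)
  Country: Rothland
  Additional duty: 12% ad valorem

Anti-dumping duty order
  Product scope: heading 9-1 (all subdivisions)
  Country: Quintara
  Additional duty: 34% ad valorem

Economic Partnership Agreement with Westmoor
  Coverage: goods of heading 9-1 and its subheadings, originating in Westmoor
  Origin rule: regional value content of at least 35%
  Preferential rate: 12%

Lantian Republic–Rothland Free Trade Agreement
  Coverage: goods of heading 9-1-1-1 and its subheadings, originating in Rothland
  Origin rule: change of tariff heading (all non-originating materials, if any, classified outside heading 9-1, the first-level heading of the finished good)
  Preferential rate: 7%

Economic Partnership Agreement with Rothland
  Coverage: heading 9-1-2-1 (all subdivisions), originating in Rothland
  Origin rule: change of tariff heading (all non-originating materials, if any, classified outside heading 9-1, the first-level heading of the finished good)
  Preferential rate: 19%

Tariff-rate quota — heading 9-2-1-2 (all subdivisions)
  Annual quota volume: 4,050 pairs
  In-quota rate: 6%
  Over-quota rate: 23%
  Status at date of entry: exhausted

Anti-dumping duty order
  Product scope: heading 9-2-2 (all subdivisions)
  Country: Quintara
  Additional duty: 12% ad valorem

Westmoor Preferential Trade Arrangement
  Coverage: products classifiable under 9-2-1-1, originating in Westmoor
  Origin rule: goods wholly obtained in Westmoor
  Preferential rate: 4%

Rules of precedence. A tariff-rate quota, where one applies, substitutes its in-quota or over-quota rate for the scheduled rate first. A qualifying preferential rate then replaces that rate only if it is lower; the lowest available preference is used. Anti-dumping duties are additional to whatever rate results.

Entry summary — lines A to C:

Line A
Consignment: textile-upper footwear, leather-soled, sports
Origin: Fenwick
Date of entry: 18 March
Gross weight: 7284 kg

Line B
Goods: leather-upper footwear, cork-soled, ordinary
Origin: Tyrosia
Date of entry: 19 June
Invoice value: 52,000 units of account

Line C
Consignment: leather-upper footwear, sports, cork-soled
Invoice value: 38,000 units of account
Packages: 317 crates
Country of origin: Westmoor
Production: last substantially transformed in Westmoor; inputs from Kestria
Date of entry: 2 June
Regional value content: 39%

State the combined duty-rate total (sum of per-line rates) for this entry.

64%

Line A: textile-upper → 9-2; leather-soled → 9-2-1; sports → 9-2-1-2. Scheduled 15%. quota on 9-2-1-2 exhausted → over-quota 23%. → 23%.
Line B: leather-upper → 9-1; cork-soled → 9-1-1; ordinary → 9-1-1-2. Scheduled 29%. No special measure applies. → 29%.
Line C: leather-upper → 9-1; cork-soled → 9-1-1; sports → 9-1-1-1. Scheduled 20%. Westmoor agreement on 9-1: RVC ≥ 35% → 12% available; Westmoor agreement on 9-2-1-1: 9-1-1-1 not covered; preferential 12%. → 12%.
Sum: 23% + 29% + 12% = 64%.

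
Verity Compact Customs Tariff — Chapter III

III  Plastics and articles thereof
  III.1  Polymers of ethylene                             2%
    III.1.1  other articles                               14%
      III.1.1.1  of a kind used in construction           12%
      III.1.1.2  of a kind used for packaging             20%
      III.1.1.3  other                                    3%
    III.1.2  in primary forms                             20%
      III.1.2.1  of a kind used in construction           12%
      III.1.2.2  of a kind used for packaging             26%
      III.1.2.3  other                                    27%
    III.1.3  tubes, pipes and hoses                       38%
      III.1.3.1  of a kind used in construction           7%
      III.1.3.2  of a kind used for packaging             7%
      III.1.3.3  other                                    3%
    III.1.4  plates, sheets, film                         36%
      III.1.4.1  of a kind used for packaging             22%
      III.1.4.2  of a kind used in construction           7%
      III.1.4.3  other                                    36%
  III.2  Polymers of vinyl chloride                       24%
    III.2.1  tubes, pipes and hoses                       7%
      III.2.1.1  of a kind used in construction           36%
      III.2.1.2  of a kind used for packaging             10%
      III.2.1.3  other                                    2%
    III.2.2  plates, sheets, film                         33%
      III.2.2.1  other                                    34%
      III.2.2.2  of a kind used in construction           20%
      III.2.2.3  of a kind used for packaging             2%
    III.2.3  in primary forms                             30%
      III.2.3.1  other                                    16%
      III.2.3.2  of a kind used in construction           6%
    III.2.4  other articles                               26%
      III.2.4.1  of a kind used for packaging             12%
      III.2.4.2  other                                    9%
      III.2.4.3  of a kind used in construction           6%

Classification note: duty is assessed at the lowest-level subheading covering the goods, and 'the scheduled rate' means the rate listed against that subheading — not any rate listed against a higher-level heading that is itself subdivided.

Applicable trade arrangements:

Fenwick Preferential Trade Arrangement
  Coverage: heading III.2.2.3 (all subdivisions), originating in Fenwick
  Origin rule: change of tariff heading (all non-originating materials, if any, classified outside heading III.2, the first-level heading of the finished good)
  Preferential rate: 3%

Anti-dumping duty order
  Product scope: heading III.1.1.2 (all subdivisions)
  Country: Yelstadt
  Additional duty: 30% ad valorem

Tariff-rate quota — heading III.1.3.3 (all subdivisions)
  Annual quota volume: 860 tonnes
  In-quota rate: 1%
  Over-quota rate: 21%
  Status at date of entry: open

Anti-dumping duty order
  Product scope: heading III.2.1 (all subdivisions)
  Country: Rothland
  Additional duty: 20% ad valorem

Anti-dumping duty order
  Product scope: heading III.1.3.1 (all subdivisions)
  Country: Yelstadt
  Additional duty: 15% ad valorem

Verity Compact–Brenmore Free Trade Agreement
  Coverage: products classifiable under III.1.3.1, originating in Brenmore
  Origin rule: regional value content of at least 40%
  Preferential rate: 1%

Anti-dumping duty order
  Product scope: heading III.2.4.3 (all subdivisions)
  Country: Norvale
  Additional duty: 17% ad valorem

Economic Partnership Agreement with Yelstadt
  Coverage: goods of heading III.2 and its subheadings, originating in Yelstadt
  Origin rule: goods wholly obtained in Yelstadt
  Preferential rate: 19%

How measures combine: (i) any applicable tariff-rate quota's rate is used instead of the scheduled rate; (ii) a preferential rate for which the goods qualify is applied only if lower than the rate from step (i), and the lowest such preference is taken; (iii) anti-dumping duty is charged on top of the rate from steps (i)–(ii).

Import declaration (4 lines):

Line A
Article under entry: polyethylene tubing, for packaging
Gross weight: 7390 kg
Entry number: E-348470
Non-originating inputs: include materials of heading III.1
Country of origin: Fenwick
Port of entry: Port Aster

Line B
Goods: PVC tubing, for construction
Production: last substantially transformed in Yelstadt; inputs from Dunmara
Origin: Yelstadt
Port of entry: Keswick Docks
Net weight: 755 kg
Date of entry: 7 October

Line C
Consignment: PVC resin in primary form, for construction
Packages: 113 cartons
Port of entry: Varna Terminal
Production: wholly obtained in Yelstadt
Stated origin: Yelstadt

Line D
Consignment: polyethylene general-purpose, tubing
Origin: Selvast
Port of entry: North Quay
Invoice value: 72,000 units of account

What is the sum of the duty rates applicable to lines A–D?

Line A: polyethylene → III.1; tubing → III.1.3; for packaging → III.1.3.2. Scheduled 7%. Fenwick agreement on III.2.2.3: III.1.3.2 not covered. → 7%.
Line B: PVC → III.2; tubing → III.2.1; for construction → III.2.1.1. Scheduled 36%. Yelstadt agreement on III.2: not wholly obtained. → 36%.
Line C: PVC → III.2; resin in primary form → III.2.3; for construction → III.2.3.2. Scheduled 6%. Yelstadt agreement on III.2: wholly obtained → 19% available; preference 19% not lower than 6% → no reduction. → 6%.
Line D: polyethylene → III.1; tubing → III.1.3; general-purpose → III.1.3.3. Scheduled 3%. quota on III.1.3.3 open → in-quota 1%. → 1%.
Sum: 7% + 36% + 6% + 1% = 50%.

50%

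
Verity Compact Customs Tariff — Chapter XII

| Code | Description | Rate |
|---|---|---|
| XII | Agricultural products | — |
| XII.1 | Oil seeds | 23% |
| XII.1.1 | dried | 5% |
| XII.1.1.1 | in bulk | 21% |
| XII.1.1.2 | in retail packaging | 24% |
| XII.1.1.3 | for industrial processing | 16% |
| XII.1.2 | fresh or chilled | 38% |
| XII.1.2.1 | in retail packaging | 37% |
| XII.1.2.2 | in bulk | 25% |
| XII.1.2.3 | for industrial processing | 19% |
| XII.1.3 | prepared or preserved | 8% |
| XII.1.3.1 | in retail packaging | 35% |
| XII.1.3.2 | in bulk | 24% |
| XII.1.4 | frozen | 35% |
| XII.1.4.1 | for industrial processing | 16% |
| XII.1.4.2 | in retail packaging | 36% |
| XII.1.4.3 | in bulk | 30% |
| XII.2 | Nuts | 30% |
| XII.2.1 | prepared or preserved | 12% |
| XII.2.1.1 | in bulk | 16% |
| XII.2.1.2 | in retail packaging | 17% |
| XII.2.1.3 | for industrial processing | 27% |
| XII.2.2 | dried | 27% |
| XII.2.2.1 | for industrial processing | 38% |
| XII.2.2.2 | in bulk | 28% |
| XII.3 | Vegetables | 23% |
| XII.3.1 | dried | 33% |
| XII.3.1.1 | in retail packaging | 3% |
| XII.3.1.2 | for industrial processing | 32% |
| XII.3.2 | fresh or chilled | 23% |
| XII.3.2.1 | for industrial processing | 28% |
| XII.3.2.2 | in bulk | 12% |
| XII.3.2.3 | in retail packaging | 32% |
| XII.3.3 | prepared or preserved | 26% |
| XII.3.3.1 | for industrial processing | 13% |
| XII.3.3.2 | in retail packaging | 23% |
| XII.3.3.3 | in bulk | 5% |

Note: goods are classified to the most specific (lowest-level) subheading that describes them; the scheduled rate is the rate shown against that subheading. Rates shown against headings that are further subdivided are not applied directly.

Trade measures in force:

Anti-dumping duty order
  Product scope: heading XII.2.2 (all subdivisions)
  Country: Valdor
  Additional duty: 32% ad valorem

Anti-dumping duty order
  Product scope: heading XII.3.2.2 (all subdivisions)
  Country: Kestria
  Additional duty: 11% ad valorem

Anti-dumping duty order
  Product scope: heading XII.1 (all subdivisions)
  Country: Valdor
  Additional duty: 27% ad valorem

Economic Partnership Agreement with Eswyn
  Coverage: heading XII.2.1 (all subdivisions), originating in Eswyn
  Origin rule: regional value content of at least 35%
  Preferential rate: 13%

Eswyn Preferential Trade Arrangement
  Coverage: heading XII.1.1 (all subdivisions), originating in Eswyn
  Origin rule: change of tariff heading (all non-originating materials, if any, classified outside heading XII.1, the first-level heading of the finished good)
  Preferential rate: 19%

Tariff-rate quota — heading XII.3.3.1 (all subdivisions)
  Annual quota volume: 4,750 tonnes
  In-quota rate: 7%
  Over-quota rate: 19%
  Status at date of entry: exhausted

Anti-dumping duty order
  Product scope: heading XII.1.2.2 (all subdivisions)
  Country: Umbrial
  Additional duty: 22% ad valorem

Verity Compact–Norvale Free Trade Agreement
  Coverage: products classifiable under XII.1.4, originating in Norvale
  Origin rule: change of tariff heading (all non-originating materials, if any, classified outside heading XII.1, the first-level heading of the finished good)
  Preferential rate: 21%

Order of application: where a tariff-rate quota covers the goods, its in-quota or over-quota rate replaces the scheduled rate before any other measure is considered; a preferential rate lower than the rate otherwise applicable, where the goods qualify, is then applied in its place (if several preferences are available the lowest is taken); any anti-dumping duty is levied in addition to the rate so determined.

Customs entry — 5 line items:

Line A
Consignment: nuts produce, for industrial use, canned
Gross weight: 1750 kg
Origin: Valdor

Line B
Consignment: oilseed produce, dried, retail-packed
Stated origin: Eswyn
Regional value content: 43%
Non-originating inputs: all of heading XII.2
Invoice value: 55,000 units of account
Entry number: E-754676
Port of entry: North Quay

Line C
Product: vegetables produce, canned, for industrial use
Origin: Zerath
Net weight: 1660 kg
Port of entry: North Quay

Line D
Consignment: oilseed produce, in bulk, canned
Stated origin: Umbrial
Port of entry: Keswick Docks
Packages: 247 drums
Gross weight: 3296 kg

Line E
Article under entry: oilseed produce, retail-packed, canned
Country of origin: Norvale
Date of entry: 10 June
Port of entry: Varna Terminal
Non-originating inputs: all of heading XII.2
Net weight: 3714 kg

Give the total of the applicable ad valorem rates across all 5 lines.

Line A: nuts → XII.2; canned → XII.2.1; for industrial use → XII.2.1.3. Scheduled 27%. No special measure applies. → 27%.
Line B: oilseed → XII.1; dried → XII.1.1; retail-packed → XII.1.1.2. Scheduled 24%. Eswyn agreement on XII.2.1: XII.1.1.2 not covered; Eswyn agreement on XII.1.1: CTH met → 19% available; preferential 19%. → 19%.
Line C: vegetables → XII.3; canned → XII.3.3; for industrial use → XII.3.3.1. Scheduled 13%. quota on XII.3.3.1 exhausted → over-quota 19%. → 19%.
Line D: oilseed → XII.1; canned → XII.1.3; in bulk → XII.1.3.2. Scheduled 24%. No special measure applies. → 24%.
Line E: oilseed → XII.1; canned → XII.1.3; retail-packed → XII.1.3.1. Scheduled 35%. Norvale agreement on XII.1.4: XII.1.3.1 not covered. → 35%.
Sum: 27% + 19% + 19% + 24% + 35% = 124%.

124%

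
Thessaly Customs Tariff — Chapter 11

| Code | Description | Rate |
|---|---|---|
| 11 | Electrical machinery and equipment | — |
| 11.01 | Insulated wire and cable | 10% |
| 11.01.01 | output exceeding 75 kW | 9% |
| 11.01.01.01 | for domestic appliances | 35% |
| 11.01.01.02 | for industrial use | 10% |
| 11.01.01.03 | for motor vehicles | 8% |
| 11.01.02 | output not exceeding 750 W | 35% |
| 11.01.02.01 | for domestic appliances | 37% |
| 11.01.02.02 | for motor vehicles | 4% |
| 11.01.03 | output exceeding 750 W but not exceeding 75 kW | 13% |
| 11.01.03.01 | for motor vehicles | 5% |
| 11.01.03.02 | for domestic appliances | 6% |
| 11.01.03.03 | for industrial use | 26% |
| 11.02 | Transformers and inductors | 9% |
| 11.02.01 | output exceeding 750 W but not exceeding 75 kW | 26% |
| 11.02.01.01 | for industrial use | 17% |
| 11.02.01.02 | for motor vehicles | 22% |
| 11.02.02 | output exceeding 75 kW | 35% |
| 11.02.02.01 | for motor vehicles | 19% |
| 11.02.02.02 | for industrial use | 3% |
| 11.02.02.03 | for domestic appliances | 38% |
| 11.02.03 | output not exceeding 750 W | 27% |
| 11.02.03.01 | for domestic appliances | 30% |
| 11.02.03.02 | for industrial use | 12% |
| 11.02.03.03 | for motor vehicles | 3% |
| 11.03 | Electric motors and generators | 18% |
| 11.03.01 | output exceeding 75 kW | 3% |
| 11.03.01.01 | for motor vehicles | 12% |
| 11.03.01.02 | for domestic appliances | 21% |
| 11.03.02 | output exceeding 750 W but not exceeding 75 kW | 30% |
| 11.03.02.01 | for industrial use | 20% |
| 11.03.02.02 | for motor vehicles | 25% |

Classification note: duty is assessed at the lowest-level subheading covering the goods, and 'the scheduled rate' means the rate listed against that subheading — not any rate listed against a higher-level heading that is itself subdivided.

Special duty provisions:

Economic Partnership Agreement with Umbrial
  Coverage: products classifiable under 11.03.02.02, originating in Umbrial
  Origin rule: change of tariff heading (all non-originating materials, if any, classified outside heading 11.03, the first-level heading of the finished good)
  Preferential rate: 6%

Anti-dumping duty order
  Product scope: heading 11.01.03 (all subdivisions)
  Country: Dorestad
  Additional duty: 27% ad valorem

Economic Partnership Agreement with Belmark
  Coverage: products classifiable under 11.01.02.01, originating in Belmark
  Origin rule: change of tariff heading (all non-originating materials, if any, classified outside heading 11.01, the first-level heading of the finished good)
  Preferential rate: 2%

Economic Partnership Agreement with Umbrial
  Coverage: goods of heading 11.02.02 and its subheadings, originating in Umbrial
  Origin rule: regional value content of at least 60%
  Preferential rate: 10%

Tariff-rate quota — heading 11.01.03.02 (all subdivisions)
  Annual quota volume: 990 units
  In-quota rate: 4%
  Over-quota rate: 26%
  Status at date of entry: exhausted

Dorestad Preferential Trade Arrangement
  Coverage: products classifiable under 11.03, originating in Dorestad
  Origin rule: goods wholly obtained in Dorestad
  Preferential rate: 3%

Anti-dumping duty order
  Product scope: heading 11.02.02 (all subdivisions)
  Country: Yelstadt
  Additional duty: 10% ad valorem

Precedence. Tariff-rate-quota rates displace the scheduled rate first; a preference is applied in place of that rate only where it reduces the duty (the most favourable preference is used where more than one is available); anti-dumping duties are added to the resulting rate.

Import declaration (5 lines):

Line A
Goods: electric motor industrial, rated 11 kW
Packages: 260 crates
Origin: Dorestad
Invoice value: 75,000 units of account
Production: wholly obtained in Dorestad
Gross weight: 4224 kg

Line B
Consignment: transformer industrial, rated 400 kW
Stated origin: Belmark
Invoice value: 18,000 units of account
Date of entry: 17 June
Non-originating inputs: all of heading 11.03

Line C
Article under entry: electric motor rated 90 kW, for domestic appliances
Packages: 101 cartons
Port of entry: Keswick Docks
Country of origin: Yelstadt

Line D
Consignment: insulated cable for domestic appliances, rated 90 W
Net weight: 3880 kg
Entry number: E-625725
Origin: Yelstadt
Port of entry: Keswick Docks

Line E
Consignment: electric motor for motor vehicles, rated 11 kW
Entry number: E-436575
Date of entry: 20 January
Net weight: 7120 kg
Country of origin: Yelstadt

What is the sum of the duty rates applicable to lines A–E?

89%

Line A: electric motor → 11.03; rated 11 kW → 11.03.02; industrial → 11.03.02.01. Scheduled 20%. Dorestad agreement on 11.03: wholly obtained → 3% available; preferential 3%. → 3%.
Line B: transformer → 11.02; rated 400 kW → 11.02.02; industrial → 11.02.02.02. Scheduled 3%. Belmark agreement on 11.01.02.01: 11.02.02.02 not covered. → 3%.
Line C: electric motor → 11.03; rated 90 kW → 11.03.01; for domestic appliances → 11.03.01.02. Scheduled 21%. No special measure applies. → 21%.
Line D: insulated cable → 11.01; rated 90 W → 11.01.02; for domestic appliances → 11.01.02.01. Scheduled 37%. No special measure applies. → 37%.
Line E: electric motor → 11.03; rated 11 kW → 11.03.02; for motor vehicles → 11.03.02.02. Scheduled 25%. No special measure applies. → 25%.
Sum: 3% + 3% + 21% + 37% + 25% = 89%.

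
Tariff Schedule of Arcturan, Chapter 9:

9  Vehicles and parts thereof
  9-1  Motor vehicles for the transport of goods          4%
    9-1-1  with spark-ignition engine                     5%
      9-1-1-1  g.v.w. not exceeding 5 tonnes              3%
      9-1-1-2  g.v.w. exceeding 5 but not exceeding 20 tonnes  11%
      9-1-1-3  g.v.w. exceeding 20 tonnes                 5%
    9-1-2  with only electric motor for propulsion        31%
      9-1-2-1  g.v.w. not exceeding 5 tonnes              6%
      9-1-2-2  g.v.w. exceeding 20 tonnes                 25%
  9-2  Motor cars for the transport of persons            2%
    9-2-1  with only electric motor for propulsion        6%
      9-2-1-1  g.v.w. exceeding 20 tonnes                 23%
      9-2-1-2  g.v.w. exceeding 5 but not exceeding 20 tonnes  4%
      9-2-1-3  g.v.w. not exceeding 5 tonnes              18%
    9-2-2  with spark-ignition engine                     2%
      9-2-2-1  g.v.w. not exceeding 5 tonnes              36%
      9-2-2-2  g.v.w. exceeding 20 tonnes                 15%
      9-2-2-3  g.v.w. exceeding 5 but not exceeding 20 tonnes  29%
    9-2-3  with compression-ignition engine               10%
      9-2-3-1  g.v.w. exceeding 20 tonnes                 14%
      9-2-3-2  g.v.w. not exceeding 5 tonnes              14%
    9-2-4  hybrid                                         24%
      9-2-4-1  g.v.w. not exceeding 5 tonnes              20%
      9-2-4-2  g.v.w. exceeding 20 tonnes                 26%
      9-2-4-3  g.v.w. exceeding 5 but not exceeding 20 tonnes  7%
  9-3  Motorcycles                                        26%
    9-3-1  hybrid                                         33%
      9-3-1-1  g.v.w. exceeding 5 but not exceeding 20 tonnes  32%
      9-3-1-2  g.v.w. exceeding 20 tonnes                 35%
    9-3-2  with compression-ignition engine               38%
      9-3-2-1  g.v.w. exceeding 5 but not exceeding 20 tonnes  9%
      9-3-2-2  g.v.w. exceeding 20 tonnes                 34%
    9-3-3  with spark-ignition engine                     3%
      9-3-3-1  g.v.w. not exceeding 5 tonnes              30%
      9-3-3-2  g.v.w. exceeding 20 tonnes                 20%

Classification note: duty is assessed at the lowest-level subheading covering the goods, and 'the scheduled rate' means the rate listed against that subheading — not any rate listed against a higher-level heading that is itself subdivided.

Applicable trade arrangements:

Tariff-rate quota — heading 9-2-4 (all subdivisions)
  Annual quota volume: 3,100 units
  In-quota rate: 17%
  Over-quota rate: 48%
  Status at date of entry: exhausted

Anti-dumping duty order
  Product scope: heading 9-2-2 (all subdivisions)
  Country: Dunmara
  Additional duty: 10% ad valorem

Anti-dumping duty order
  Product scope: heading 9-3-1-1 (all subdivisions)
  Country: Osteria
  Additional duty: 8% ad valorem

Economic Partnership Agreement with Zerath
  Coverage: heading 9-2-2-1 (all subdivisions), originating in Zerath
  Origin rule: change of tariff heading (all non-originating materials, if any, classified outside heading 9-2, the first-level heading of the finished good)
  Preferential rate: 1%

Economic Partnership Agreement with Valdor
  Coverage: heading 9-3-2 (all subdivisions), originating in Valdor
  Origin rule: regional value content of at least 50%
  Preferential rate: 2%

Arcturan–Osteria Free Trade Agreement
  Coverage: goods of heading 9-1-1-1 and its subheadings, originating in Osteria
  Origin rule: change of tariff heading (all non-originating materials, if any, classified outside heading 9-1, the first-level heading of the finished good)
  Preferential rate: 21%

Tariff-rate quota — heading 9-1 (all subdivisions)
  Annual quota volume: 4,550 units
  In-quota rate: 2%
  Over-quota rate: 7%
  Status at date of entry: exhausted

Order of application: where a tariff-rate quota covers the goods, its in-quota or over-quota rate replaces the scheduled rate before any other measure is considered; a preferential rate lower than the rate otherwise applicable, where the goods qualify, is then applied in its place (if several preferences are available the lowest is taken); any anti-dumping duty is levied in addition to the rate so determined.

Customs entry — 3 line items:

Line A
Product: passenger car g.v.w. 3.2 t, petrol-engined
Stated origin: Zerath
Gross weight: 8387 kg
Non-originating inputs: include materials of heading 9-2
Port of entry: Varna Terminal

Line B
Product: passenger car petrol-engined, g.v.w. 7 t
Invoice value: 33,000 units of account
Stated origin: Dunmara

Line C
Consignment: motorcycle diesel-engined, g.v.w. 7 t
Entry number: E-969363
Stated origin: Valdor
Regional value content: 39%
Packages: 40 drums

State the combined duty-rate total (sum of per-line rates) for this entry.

Line A: passenger car → 9-2; petrol-engined → 9-2-2; g.v.w. 3.2 t → 9-2-2-1. Scheduled 36%. Zerath agreement on 9-2-2-1: CTH not met. → 36%.
Line B: passenger car → 9-2; petrol-engined → 9-2-2; g.v.w. 7 t → 9-2-2-3. Scheduled 29%. anti-dumping (Dunmara, 9-2-2): +10%; total 29% + 10% = 39%. → 39%.
Line C: motorcycle → 9-3; diesel-engined → 9-3-2; g.v.w. 7 t → 9-3-2-1. Scheduled 9%. Valdor agreement on 9-3-2: RVC < 50%. → 9%.
Sum: 36% + 39% + 9% = 84%.

84%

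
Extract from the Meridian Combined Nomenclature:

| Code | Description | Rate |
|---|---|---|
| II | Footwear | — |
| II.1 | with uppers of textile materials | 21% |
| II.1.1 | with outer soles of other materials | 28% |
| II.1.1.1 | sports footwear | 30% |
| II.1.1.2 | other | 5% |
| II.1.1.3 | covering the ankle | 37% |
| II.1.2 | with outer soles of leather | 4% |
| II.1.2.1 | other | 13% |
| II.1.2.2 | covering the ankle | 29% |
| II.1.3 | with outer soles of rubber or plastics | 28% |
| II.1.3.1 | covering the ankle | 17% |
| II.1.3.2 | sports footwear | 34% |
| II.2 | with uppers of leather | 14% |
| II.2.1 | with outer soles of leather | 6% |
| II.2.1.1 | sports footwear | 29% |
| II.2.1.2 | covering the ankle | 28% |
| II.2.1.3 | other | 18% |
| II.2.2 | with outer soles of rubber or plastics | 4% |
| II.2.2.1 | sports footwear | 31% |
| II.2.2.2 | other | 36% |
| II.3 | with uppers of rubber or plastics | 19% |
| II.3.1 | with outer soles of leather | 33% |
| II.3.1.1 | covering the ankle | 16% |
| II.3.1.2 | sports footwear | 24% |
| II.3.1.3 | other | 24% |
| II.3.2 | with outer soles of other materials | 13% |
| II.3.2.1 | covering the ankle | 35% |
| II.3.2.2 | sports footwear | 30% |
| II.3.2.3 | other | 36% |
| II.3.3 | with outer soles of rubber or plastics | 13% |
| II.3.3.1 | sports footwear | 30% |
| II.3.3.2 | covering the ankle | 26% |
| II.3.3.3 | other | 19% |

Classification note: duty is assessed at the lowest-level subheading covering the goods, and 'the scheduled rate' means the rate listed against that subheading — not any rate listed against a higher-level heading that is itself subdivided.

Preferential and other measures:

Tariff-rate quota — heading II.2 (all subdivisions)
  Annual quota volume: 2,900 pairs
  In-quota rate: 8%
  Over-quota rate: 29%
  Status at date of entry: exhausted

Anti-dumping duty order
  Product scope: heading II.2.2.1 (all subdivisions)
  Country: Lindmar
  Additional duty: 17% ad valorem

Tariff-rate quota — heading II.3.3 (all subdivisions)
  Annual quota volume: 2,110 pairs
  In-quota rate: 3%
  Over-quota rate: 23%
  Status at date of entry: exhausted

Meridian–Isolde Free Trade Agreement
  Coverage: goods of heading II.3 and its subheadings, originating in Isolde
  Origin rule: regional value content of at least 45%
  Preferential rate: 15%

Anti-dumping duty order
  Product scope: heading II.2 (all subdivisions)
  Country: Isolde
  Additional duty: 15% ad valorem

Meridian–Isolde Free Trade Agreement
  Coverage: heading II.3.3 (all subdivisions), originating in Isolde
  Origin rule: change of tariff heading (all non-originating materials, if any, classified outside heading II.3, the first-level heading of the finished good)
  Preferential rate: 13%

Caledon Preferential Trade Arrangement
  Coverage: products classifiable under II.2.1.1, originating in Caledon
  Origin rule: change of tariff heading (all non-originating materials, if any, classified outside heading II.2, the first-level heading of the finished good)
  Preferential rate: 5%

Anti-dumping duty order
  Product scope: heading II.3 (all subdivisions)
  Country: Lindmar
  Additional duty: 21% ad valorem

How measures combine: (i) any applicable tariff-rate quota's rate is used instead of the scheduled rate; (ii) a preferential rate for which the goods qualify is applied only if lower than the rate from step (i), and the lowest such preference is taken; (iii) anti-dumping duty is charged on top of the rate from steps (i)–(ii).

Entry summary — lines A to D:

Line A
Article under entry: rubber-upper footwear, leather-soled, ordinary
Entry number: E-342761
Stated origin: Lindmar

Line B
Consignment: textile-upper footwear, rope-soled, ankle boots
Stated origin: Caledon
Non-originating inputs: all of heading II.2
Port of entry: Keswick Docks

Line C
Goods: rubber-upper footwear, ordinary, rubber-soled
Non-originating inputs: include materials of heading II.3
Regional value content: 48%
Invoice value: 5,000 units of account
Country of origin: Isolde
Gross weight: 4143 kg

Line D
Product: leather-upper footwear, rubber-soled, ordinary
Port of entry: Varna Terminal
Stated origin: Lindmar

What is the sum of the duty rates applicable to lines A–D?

126%

Line A: rubber-upper → II.3; leather-soled → II.3.1; ordinary → II.3.1.3. Scheduled 24%. anti-dumping (Lindmar, II.3): +21%; total 24% + 21% = 45%. → 45%.
Line B: textile-upper → II.1; rope-soled → II.1.1; ankle boots → II.1.1.3. Scheduled 37%. Caledon agreement on II.2.1.1: II.1.1.3 not covered. → 37%.
Line C: rubber-upper → II.3; rubber-soled → II.3.3; ordinary → II.3.3.3. Scheduled 19%. quota on II.3.3 exhausted → over-quota 23%; Isolde agreement on II.3: RVC ≥ 45% → 15% available; Isolde agreement on II.3.3: CTH not met; preferential 15%. → 15%.
Line D: leather-upper → II.2; rubber-soled → II.2.2; ordinary → II.2.2.2. Scheduled 36%. quota on II.2 exhausted → over-quota 29%. → 29%.
Sum: 45% + 37% + 15% + 29% = 126%.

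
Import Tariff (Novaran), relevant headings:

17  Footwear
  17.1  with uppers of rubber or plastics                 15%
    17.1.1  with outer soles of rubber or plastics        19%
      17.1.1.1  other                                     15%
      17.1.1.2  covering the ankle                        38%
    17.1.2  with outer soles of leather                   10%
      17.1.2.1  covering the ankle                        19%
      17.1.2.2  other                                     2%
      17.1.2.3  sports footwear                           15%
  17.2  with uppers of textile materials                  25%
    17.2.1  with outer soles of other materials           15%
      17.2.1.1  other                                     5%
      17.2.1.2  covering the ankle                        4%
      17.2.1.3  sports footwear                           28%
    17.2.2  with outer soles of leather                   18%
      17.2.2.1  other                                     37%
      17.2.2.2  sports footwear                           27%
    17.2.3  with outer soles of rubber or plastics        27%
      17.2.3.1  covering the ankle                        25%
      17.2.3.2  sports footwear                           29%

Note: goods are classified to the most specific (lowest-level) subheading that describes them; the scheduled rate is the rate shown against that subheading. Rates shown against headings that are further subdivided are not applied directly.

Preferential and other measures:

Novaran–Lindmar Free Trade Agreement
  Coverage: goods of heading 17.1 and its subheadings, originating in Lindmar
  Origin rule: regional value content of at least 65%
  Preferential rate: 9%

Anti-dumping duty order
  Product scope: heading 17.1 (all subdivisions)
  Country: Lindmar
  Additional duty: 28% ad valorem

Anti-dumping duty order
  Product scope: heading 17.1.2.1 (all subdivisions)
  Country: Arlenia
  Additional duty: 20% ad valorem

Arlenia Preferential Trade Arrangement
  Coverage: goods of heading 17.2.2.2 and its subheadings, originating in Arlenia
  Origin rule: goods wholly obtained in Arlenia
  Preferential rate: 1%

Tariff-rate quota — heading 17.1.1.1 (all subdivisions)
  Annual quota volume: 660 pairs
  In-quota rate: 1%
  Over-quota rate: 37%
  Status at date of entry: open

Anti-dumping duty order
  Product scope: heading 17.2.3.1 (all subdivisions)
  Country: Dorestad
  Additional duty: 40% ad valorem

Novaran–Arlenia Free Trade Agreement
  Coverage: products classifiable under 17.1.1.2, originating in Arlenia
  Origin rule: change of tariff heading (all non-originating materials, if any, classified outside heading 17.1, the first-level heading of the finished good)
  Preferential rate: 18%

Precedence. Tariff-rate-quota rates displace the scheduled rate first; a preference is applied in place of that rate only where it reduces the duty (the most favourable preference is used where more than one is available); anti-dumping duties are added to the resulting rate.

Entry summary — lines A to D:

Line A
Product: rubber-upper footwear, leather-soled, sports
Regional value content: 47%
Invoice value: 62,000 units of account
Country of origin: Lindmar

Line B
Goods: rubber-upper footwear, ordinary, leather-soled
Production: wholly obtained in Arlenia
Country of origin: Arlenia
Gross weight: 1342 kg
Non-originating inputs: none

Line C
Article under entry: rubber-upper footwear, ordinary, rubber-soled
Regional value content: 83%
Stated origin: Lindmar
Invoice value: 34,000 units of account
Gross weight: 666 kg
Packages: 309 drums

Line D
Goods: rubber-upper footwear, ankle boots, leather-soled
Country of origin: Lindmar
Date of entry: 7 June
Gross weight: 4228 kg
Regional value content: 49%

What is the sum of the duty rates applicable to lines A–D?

121%

Line A: rubber-upper → 17.1; leather-soled → 17.1.2; sports → 17.1.2.3. Scheduled 15%. Lindmar agreement on 17.1: RVC < 65%; anti-dumping (Lindmar, 17.1): +28%; total 15% + 28% = 43%. → 43%.
Line B: rubber-upper → 17.1; leather-soled → 17.1.2; ordinary → 17.1.2.2. Scheduled 2%. Arlenia agreement on 17.2.2.2: 17.1.2.2 not covered; Arlenia agreement on 17.1.1.2: 17.1.2.2 not covered. → 2%.
Line C: rubber-upper → 17.1; rubber-soled → 17.1.1; ordinary → 17.1.1.1. Scheduled 15%. quota on 17.1.1.1 open → in-quota 1%; Lindmar agreement on 17.1: RVC ≥ 65% → 9% available; preference 9% not lower than 1% → no reduction; anti-dumping (Lindmar, 17.1): +28%; total 1% + 28% = 29%. → 29%.
Line D: rubber-upper → 17.1; leather-soled → 17.1.2; ankle boots → 17.1.2.1. Scheduled 19%. Lindmar agreement on 17.1: RVC < 65%; anti-dumping (Lindmar, 17.1): +28%; total 19% + 28% = 47%. → 47%.
Sum: 43% + 2% + 29% + 47% = 121%.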